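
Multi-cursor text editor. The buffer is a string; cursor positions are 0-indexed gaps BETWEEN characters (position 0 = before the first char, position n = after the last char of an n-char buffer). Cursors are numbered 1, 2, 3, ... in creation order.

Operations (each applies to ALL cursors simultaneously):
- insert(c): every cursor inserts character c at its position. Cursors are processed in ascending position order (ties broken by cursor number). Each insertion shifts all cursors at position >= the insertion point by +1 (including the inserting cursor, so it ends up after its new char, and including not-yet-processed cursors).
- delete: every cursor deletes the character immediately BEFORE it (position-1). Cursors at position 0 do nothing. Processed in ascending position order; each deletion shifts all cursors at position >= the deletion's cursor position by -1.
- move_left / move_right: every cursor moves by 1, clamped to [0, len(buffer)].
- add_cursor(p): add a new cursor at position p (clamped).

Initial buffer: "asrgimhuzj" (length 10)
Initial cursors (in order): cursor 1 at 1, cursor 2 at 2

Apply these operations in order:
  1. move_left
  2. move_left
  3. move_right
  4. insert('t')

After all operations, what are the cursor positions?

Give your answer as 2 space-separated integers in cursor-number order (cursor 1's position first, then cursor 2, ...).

After op 1 (move_left): buffer="asrgimhuzj" (len 10), cursors c1@0 c2@1, authorship ..........
After op 2 (move_left): buffer="asrgimhuzj" (len 10), cursors c1@0 c2@0, authorship ..........
After op 3 (move_right): buffer="asrgimhuzj" (len 10), cursors c1@1 c2@1, authorship ..........
After op 4 (insert('t')): buffer="attsrgimhuzj" (len 12), cursors c1@3 c2@3, authorship .12.........

Answer: 3 3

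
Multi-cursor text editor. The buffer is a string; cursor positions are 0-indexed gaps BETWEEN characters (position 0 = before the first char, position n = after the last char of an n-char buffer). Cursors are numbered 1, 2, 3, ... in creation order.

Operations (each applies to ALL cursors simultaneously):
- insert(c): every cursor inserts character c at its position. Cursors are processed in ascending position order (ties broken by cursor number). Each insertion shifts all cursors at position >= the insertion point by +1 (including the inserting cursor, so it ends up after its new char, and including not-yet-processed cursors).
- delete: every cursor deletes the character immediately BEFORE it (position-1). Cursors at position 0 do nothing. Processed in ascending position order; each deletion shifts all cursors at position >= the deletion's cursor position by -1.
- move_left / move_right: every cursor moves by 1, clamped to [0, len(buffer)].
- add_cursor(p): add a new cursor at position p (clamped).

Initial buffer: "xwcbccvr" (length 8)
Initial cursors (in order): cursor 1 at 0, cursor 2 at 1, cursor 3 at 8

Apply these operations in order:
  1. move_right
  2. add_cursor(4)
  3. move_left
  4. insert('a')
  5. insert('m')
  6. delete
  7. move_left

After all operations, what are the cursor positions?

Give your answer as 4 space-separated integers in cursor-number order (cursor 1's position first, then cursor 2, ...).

Answer: 0 2 10 5

Derivation:
After op 1 (move_right): buffer="xwcbccvr" (len 8), cursors c1@1 c2@2 c3@8, authorship ........
After op 2 (add_cursor(4)): buffer="xwcbccvr" (len 8), cursors c1@1 c2@2 c4@4 c3@8, authorship ........
After op 3 (move_left): buffer="xwcbccvr" (len 8), cursors c1@0 c2@1 c4@3 c3@7, authorship ........
After op 4 (insert('a')): buffer="axawcabccvar" (len 12), cursors c1@1 c2@3 c4@6 c3@11, authorship 1.2..4....3.
After op 5 (insert('m')): buffer="amxamwcambccvamr" (len 16), cursors c1@2 c2@5 c4@9 c3@15, authorship 11.22..44....33.
After op 6 (delete): buffer="axawcabccvar" (len 12), cursors c1@1 c2@3 c4@6 c3@11, authorship 1.2..4....3.
After op 7 (move_left): buffer="axawcabccvar" (len 12), cursors c1@0 c2@2 c4@5 c3@10, authorship 1.2..4....3.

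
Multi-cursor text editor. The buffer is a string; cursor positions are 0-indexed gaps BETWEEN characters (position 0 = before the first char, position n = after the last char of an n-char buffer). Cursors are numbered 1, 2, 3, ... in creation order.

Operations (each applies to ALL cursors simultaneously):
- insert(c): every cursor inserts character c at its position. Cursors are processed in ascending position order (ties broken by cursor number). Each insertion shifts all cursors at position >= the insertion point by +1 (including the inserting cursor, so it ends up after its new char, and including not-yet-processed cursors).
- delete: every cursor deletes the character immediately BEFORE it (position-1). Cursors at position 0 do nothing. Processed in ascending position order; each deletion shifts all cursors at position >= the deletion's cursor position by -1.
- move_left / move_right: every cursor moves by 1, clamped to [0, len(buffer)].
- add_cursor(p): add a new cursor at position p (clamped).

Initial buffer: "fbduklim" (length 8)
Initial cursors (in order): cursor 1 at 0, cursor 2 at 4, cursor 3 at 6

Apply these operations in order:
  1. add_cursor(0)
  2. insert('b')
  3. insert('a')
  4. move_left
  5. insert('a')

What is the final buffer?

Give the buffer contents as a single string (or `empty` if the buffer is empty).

After op 1 (add_cursor(0)): buffer="fbduklim" (len 8), cursors c1@0 c4@0 c2@4 c3@6, authorship ........
After op 2 (insert('b')): buffer="bbfbdubklbim" (len 12), cursors c1@2 c4@2 c2@7 c3@10, authorship 14....2..3..
After op 3 (insert('a')): buffer="bbaafbdubaklbaim" (len 16), cursors c1@4 c4@4 c2@10 c3@14, authorship 1414....22..33..
After op 4 (move_left): buffer="bbaafbdubaklbaim" (len 16), cursors c1@3 c4@3 c2@9 c3@13, authorship 1414....22..33..
After op 5 (insert('a')): buffer="bbaaaafbdubaaklbaaim" (len 20), cursors c1@5 c4@5 c2@12 c3@17, authorship 141144....222..333..

Answer: bbaaaafbdubaaklbaaim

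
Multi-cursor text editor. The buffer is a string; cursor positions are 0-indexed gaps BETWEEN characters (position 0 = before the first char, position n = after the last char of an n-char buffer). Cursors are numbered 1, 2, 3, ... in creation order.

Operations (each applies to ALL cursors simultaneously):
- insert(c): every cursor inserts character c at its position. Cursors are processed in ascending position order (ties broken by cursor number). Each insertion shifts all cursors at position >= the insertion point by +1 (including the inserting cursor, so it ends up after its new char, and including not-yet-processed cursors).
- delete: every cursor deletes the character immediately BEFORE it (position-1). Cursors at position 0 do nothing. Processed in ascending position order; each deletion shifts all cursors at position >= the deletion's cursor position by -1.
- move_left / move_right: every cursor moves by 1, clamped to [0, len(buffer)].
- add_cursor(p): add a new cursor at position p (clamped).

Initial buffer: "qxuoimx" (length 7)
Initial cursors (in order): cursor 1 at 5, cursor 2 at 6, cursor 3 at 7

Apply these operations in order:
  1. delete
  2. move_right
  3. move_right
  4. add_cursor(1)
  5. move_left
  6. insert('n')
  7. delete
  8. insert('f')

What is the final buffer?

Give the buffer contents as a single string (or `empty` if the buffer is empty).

After op 1 (delete): buffer="qxuo" (len 4), cursors c1@4 c2@4 c3@4, authorship ....
After op 2 (move_right): buffer="qxuo" (len 4), cursors c1@4 c2@4 c3@4, authorship ....
After op 3 (move_right): buffer="qxuo" (len 4), cursors c1@4 c2@4 c3@4, authorship ....
After op 4 (add_cursor(1)): buffer="qxuo" (len 4), cursors c4@1 c1@4 c2@4 c3@4, authorship ....
After op 5 (move_left): buffer="qxuo" (len 4), cursors c4@0 c1@3 c2@3 c3@3, authorship ....
After op 6 (insert('n')): buffer="nqxunnno" (len 8), cursors c4@1 c1@7 c2@7 c3@7, authorship 4...123.
After op 7 (delete): buffer="qxuo" (len 4), cursors c4@0 c1@3 c2@3 c3@3, authorship ....
After op 8 (insert('f')): buffer="fqxufffo" (len 8), cursors c4@1 c1@7 c2@7 c3@7, authorship 4...123.

Answer: fqxufffo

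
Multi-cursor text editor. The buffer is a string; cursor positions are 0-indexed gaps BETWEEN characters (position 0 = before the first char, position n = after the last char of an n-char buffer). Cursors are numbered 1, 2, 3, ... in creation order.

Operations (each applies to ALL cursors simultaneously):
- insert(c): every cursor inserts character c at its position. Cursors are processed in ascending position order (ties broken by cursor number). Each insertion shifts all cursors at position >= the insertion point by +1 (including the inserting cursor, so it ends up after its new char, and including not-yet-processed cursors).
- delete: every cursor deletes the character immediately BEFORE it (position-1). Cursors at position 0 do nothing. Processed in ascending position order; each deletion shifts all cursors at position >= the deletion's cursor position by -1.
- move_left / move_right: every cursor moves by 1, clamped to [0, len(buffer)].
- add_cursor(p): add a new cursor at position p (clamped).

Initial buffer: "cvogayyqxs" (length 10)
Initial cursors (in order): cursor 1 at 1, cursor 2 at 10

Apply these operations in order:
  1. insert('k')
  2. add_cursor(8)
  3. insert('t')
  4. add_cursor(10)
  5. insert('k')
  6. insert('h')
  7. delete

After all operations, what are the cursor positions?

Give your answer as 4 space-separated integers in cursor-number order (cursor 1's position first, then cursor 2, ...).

After op 1 (insert('k')): buffer="ckvogayyqxsk" (len 12), cursors c1@2 c2@12, authorship .1.........2
After op 2 (add_cursor(8)): buffer="ckvogayyqxsk" (len 12), cursors c1@2 c3@8 c2@12, authorship .1.........2
After op 3 (insert('t')): buffer="cktvogayytqxskt" (len 15), cursors c1@3 c3@10 c2@15, authorship .11......3...22
After op 4 (add_cursor(10)): buffer="cktvogayytqxskt" (len 15), cursors c1@3 c3@10 c4@10 c2@15, authorship .11......3...22
After op 5 (insert('k')): buffer="cktkvogayytkkqxsktk" (len 19), cursors c1@4 c3@13 c4@13 c2@19, authorship .111......334...222
After op 6 (insert('h')): buffer="cktkhvogayytkkhhqxsktkh" (len 23), cursors c1@5 c3@16 c4@16 c2@23, authorship .1111......33434...2222
After op 7 (delete): buffer="cktkvogayytkkqxsktk" (len 19), cursors c1@4 c3@13 c4@13 c2@19, authorship .111......334...222

Answer: 4 19 13 13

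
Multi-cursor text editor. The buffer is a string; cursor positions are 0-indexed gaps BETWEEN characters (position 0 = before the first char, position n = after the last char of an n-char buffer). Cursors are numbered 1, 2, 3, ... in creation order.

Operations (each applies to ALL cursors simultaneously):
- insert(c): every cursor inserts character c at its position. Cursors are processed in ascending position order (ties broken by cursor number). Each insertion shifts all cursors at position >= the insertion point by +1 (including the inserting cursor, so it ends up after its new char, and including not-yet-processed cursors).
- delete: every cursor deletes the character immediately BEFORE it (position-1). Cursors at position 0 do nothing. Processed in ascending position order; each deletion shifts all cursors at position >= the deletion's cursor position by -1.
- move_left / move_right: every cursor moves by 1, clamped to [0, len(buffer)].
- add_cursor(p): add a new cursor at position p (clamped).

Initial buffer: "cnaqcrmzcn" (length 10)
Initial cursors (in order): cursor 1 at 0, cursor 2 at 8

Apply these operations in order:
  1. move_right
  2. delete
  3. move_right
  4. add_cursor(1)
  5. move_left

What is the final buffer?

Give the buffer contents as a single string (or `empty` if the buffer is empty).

Answer: naqcrmzn

Derivation:
After op 1 (move_right): buffer="cnaqcrmzcn" (len 10), cursors c1@1 c2@9, authorship ..........
After op 2 (delete): buffer="naqcrmzn" (len 8), cursors c1@0 c2@7, authorship ........
After op 3 (move_right): buffer="naqcrmzn" (len 8), cursors c1@1 c2@8, authorship ........
After op 4 (add_cursor(1)): buffer="naqcrmzn" (len 8), cursors c1@1 c3@1 c2@8, authorship ........
After op 5 (move_left): buffer="naqcrmzn" (len 8), cursors c1@0 c3@0 c2@7, authorship ........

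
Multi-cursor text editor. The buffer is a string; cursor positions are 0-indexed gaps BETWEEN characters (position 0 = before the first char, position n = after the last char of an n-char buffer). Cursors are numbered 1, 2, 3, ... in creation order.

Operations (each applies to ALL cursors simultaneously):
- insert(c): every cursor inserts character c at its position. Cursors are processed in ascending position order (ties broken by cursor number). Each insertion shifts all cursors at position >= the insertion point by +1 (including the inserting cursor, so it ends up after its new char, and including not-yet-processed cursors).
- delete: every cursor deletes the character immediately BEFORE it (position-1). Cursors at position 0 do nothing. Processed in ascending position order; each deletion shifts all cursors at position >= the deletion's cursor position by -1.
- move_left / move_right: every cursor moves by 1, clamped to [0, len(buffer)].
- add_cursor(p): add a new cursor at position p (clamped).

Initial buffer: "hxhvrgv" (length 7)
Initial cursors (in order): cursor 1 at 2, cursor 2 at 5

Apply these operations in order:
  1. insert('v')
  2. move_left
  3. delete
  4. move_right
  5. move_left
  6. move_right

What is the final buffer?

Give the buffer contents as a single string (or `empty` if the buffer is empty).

After op 1 (insert('v')): buffer="hxvhvrvgv" (len 9), cursors c1@3 c2@7, authorship ..1...2..
After op 2 (move_left): buffer="hxvhvrvgv" (len 9), cursors c1@2 c2@6, authorship ..1...2..
After op 3 (delete): buffer="hvhvvgv" (len 7), cursors c1@1 c2@4, authorship .1..2..
After op 4 (move_right): buffer="hvhvvgv" (len 7), cursors c1@2 c2@5, authorship .1..2..
After op 5 (move_left): buffer="hvhvvgv" (len 7), cursors c1@1 c2@4, authorship .1..2..
After op 6 (move_right): buffer="hvhvvgv" (len 7), cursors c1@2 c2@5, authorship .1..2..

Answer: hvhvvgv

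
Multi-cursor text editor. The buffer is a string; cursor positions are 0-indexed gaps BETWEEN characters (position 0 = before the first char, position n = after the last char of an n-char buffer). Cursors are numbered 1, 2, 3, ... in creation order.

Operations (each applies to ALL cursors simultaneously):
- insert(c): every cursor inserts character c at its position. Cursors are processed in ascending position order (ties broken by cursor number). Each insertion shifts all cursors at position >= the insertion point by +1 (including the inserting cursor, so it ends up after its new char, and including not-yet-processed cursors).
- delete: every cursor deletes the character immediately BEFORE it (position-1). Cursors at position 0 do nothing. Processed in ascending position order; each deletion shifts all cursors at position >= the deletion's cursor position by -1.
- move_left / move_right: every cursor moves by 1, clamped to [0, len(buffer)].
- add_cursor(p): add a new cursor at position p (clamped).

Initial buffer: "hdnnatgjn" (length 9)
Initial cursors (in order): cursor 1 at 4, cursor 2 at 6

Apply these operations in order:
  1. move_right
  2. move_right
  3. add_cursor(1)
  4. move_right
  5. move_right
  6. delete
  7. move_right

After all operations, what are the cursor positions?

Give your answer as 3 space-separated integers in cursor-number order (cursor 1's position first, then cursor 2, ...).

Answer: 6 6 3

Derivation:
After op 1 (move_right): buffer="hdnnatgjn" (len 9), cursors c1@5 c2@7, authorship .........
After op 2 (move_right): buffer="hdnnatgjn" (len 9), cursors c1@6 c2@8, authorship .........
After op 3 (add_cursor(1)): buffer="hdnnatgjn" (len 9), cursors c3@1 c1@6 c2@8, authorship .........
After op 4 (move_right): buffer="hdnnatgjn" (len 9), cursors c3@2 c1@7 c2@9, authorship .........
After op 5 (move_right): buffer="hdnnatgjn" (len 9), cursors c3@3 c1@8 c2@9, authorship .........
After op 6 (delete): buffer="hdnatg" (len 6), cursors c3@2 c1@6 c2@6, authorship ......
After op 7 (move_right): buffer="hdnatg" (len 6), cursors c3@3 c1@6 c2@6, authorship ......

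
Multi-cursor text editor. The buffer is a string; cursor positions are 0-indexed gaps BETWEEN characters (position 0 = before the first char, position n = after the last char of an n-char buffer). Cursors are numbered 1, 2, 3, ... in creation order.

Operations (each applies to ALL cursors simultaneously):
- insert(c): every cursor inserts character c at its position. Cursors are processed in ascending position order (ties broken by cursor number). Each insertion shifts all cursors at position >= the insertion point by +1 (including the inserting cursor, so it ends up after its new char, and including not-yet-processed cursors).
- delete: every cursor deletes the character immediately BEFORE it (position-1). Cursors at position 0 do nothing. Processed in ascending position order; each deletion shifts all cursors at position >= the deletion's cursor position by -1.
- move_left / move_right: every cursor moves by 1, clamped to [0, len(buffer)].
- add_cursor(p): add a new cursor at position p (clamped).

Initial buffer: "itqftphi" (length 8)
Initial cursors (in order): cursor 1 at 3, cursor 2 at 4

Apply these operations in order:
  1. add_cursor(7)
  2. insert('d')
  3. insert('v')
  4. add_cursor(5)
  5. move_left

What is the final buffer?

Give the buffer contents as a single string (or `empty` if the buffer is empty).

Answer: itqdvfdvtphdvi

Derivation:
After op 1 (add_cursor(7)): buffer="itqftphi" (len 8), cursors c1@3 c2@4 c3@7, authorship ........
After op 2 (insert('d')): buffer="itqdfdtphdi" (len 11), cursors c1@4 c2@6 c3@10, authorship ...1.2...3.
After op 3 (insert('v')): buffer="itqdvfdvtphdvi" (len 14), cursors c1@5 c2@8 c3@13, authorship ...11.22...33.
After op 4 (add_cursor(5)): buffer="itqdvfdvtphdvi" (len 14), cursors c1@5 c4@5 c2@8 c3@13, authorship ...11.22...33.
After op 5 (move_left): buffer="itqdvfdvtphdvi" (len 14), cursors c1@4 c4@4 c2@7 c3@12, authorship ...11.22...33.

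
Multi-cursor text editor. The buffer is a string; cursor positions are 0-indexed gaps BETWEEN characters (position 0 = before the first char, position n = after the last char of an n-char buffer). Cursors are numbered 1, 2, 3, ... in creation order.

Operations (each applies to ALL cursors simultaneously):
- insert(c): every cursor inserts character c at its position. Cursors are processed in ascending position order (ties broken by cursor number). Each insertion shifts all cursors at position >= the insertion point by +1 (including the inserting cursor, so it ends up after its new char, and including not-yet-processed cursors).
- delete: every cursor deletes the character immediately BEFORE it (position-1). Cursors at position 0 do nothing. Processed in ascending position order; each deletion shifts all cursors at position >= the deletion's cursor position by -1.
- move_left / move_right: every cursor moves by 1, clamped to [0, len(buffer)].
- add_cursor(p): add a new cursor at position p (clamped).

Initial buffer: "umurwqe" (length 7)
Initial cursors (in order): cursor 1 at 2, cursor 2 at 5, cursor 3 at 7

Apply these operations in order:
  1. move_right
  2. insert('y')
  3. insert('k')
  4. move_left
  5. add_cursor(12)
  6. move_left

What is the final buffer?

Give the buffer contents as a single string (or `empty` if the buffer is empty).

Answer: umuykrwqykeyk

Derivation:
After op 1 (move_right): buffer="umurwqe" (len 7), cursors c1@3 c2@6 c3@7, authorship .......
After op 2 (insert('y')): buffer="umuyrwqyey" (len 10), cursors c1@4 c2@8 c3@10, authorship ...1...2.3
After op 3 (insert('k')): buffer="umuykrwqykeyk" (len 13), cursors c1@5 c2@10 c3@13, authorship ...11...22.33
After op 4 (move_left): buffer="umuykrwqykeyk" (len 13), cursors c1@4 c2@9 c3@12, authorship ...11...22.33
After op 5 (add_cursor(12)): buffer="umuykrwqykeyk" (len 13), cursors c1@4 c2@9 c3@12 c4@12, authorship ...11...22.33
After op 6 (move_left): buffer="umuykrwqykeyk" (len 13), cursors c1@3 c2@8 c3@11 c4@11, authorship ...11...22.33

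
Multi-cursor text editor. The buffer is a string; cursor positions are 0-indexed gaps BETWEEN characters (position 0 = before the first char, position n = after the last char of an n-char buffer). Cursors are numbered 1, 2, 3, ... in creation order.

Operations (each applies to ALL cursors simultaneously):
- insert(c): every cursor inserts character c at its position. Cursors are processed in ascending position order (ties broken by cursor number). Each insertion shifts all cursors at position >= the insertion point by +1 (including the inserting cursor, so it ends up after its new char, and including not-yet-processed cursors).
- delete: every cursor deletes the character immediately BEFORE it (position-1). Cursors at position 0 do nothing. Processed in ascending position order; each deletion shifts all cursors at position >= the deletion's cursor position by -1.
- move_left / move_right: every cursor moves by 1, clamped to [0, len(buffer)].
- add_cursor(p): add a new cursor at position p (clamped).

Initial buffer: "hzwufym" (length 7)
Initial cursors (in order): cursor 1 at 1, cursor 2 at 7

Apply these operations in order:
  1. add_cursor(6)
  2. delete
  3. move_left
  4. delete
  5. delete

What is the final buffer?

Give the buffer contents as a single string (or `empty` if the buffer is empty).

After op 1 (add_cursor(6)): buffer="hzwufym" (len 7), cursors c1@1 c3@6 c2@7, authorship .......
After op 2 (delete): buffer="zwuf" (len 4), cursors c1@0 c2@4 c3@4, authorship ....
After op 3 (move_left): buffer="zwuf" (len 4), cursors c1@0 c2@3 c3@3, authorship ....
After op 4 (delete): buffer="zf" (len 2), cursors c1@0 c2@1 c3@1, authorship ..
After op 5 (delete): buffer="f" (len 1), cursors c1@0 c2@0 c3@0, authorship .

Answer: f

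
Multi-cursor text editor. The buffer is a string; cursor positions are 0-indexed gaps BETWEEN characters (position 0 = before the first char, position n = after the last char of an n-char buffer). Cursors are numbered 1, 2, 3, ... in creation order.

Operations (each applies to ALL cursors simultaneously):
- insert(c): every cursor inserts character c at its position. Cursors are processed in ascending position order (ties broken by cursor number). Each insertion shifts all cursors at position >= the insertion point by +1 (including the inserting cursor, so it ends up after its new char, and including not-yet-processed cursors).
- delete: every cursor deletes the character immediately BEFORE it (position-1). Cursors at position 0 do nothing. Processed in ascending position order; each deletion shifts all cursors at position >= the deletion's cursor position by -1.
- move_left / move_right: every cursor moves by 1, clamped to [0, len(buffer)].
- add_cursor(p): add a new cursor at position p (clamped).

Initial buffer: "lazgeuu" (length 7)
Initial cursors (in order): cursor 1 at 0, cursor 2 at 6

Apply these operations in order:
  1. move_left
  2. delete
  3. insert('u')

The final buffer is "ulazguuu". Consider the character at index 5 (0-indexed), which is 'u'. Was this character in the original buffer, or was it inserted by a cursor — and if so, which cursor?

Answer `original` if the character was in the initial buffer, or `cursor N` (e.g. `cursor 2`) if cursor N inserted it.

Answer: cursor 2

Derivation:
After op 1 (move_left): buffer="lazgeuu" (len 7), cursors c1@0 c2@5, authorship .......
After op 2 (delete): buffer="lazguu" (len 6), cursors c1@0 c2@4, authorship ......
After op 3 (insert('u')): buffer="ulazguuu" (len 8), cursors c1@1 c2@6, authorship 1....2..
Authorship (.=original, N=cursor N): 1 . . . . 2 . .
Index 5: author = 2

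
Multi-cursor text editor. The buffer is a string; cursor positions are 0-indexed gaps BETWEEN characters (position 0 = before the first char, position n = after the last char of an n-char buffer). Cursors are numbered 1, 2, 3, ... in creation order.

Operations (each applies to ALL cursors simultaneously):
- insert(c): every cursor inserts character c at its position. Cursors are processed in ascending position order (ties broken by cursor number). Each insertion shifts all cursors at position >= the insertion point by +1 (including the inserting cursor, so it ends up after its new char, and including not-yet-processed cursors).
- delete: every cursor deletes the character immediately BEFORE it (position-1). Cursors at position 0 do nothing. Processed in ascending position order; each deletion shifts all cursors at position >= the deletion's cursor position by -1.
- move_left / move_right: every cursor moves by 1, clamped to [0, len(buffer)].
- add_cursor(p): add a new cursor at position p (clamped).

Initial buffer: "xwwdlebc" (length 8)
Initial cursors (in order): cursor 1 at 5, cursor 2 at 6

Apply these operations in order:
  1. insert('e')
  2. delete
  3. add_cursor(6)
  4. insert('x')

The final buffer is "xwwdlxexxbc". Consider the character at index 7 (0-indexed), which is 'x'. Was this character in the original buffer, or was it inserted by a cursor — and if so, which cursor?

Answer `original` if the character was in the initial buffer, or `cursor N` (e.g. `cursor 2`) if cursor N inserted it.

After op 1 (insert('e')): buffer="xwwdleeebc" (len 10), cursors c1@6 c2@8, authorship .....1.2..
After op 2 (delete): buffer="xwwdlebc" (len 8), cursors c1@5 c2@6, authorship ........
After op 3 (add_cursor(6)): buffer="xwwdlebc" (len 8), cursors c1@5 c2@6 c3@6, authorship ........
After op 4 (insert('x')): buffer="xwwdlxexxbc" (len 11), cursors c1@6 c2@9 c3@9, authorship .....1.23..
Authorship (.=original, N=cursor N): . . . . . 1 . 2 3 . .
Index 7: author = 2

Answer: cursor 2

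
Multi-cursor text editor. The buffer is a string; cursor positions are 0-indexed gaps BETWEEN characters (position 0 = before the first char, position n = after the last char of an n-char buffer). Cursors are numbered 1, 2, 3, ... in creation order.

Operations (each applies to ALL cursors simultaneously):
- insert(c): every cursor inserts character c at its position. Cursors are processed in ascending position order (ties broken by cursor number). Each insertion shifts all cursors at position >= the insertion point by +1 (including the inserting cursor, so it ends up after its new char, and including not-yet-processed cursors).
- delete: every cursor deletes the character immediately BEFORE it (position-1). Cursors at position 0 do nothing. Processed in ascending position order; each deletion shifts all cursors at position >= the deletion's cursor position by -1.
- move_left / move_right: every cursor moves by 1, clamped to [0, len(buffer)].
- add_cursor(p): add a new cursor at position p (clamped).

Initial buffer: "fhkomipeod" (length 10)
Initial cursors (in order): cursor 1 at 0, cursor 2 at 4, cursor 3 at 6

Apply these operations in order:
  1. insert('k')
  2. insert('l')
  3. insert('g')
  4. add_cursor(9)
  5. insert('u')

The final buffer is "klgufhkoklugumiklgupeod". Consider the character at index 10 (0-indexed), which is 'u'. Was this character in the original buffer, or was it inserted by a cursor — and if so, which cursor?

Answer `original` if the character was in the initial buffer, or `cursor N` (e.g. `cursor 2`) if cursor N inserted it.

After op 1 (insert('k')): buffer="kfhkokmikpeod" (len 13), cursors c1@1 c2@6 c3@9, authorship 1....2..3....
After op 2 (insert('l')): buffer="klfhkoklmiklpeod" (len 16), cursors c1@2 c2@8 c3@12, authorship 11....22..33....
After op 3 (insert('g')): buffer="klgfhkoklgmiklgpeod" (len 19), cursors c1@3 c2@10 c3@15, authorship 111....222..333....
After op 4 (add_cursor(9)): buffer="klgfhkoklgmiklgpeod" (len 19), cursors c1@3 c4@9 c2@10 c3@15, authorship 111....222..333....
After op 5 (insert('u')): buffer="klgufhkoklugumiklgupeod" (len 23), cursors c1@4 c4@11 c2@13 c3@19, authorship 1111....22422..3333....
Authorship (.=original, N=cursor N): 1 1 1 1 . . . . 2 2 4 2 2 . . 3 3 3 3 . . . .
Index 10: author = 4

Answer: cursor 4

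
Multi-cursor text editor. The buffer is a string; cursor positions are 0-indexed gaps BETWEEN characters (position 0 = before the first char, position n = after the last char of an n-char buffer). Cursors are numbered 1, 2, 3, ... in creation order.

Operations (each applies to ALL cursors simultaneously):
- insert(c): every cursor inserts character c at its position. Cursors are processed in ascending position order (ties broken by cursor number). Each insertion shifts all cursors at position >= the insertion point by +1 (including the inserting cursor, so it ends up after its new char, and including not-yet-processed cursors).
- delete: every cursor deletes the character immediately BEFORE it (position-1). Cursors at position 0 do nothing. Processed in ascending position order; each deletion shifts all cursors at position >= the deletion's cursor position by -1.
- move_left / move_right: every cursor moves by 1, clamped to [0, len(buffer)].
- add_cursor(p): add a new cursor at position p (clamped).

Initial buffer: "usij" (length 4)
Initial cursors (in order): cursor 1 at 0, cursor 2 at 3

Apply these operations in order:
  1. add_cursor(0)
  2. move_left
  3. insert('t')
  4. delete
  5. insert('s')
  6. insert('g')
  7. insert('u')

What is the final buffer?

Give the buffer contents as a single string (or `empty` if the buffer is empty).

After op 1 (add_cursor(0)): buffer="usij" (len 4), cursors c1@0 c3@0 c2@3, authorship ....
After op 2 (move_left): buffer="usij" (len 4), cursors c1@0 c3@0 c2@2, authorship ....
After op 3 (insert('t')): buffer="ttustij" (len 7), cursors c1@2 c3@2 c2@5, authorship 13..2..
After op 4 (delete): buffer="usij" (len 4), cursors c1@0 c3@0 c2@2, authorship ....
After op 5 (insert('s')): buffer="ssussij" (len 7), cursors c1@2 c3@2 c2@5, authorship 13..2..
After op 6 (insert('g')): buffer="ssggussgij" (len 10), cursors c1@4 c3@4 c2@8, authorship 1313..22..
After op 7 (insert('u')): buffer="ssgguuussguij" (len 13), cursors c1@6 c3@6 c2@11, authorship 131313..222..

Answer: ssgguuussguij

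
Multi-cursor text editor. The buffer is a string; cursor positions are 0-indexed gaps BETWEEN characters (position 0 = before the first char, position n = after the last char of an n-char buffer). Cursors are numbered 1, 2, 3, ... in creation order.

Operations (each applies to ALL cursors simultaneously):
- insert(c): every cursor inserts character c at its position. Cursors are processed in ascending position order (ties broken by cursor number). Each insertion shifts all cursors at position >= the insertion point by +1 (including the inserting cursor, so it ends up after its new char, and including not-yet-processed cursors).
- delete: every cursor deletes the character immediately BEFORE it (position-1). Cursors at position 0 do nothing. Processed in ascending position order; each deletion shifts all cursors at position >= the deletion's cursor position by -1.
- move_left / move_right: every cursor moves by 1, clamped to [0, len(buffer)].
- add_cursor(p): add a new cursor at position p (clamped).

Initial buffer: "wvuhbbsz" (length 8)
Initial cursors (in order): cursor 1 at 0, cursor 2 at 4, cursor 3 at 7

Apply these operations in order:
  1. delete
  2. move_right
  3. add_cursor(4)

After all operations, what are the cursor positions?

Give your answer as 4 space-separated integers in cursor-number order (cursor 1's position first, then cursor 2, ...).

After op 1 (delete): buffer="wvubbz" (len 6), cursors c1@0 c2@3 c3@5, authorship ......
After op 2 (move_right): buffer="wvubbz" (len 6), cursors c1@1 c2@4 c3@6, authorship ......
After op 3 (add_cursor(4)): buffer="wvubbz" (len 6), cursors c1@1 c2@4 c4@4 c3@6, authorship ......

Answer: 1 4 6 4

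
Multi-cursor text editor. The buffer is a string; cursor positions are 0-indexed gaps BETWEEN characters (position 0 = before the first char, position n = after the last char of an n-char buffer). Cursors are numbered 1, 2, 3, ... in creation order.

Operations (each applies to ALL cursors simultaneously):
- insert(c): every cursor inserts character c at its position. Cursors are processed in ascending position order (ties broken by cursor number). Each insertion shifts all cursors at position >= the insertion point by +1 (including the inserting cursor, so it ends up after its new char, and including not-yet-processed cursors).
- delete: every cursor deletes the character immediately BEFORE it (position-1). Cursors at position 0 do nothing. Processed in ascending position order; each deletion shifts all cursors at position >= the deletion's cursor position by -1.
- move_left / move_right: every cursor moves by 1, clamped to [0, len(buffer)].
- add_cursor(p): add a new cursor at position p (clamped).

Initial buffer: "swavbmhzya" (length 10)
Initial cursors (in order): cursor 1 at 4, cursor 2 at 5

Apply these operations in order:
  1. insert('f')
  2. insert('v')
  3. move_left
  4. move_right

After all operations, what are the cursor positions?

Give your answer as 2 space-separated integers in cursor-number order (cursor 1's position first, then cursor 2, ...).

After op 1 (insert('f')): buffer="swavfbfmhzya" (len 12), cursors c1@5 c2@7, authorship ....1.2.....
After op 2 (insert('v')): buffer="swavfvbfvmhzya" (len 14), cursors c1@6 c2@9, authorship ....11.22.....
After op 3 (move_left): buffer="swavfvbfvmhzya" (len 14), cursors c1@5 c2@8, authorship ....11.22.....
After op 4 (move_right): buffer="swavfvbfvmhzya" (len 14), cursors c1@6 c2@9, authorship ....11.22.....

Answer: 6 9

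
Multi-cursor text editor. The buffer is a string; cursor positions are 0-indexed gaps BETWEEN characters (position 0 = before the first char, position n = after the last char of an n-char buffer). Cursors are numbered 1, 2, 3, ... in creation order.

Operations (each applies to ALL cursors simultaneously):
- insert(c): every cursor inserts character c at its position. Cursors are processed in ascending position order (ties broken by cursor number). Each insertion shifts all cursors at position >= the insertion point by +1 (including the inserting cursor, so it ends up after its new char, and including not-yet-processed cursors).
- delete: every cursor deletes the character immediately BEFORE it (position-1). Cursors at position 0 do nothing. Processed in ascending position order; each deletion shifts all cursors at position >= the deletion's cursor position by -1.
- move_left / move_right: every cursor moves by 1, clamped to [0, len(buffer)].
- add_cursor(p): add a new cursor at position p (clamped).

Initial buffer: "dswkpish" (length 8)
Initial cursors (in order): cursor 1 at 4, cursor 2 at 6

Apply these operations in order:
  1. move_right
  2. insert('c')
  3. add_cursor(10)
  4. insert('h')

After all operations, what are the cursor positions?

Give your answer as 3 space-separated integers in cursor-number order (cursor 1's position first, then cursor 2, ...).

Answer: 7 11 13

Derivation:
After op 1 (move_right): buffer="dswkpish" (len 8), cursors c1@5 c2@7, authorship ........
After op 2 (insert('c')): buffer="dswkpcisch" (len 10), cursors c1@6 c2@9, authorship .....1..2.
After op 3 (add_cursor(10)): buffer="dswkpcisch" (len 10), cursors c1@6 c2@9 c3@10, authorship .....1..2.
After op 4 (insert('h')): buffer="dswkpchischhh" (len 13), cursors c1@7 c2@11 c3@13, authorship .....11..22.3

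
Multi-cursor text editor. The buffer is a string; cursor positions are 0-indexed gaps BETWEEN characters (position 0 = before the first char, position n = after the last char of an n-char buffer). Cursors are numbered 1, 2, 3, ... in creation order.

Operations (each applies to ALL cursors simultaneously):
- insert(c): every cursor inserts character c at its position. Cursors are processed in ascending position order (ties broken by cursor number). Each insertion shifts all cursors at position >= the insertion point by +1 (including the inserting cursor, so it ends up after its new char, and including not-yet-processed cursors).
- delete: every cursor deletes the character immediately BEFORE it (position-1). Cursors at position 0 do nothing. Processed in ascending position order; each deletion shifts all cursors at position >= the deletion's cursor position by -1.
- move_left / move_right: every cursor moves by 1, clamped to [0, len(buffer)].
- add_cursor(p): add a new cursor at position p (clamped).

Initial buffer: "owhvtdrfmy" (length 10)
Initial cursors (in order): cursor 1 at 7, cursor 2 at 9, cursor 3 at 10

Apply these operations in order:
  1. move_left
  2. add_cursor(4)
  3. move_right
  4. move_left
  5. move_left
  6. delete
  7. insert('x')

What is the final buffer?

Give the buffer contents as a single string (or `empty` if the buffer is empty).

After op 1 (move_left): buffer="owhvtdrfmy" (len 10), cursors c1@6 c2@8 c3@9, authorship ..........
After op 2 (add_cursor(4)): buffer="owhvtdrfmy" (len 10), cursors c4@4 c1@6 c2@8 c3@9, authorship ..........
After op 3 (move_right): buffer="owhvtdrfmy" (len 10), cursors c4@5 c1@7 c2@9 c3@10, authorship ..........
After op 4 (move_left): buffer="owhvtdrfmy" (len 10), cursors c4@4 c1@6 c2@8 c3@9, authorship ..........
After op 5 (move_left): buffer="owhvtdrfmy" (len 10), cursors c4@3 c1@5 c2@7 c3@8, authorship ..........
After op 6 (delete): buffer="owvdmy" (len 6), cursors c4@2 c1@3 c2@4 c3@4, authorship ......
After op 7 (insert('x')): buffer="owxvxdxxmy" (len 10), cursors c4@3 c1@5 c2@8 c3@8, authorship ..4.1.23..

Answer: owxvxdxxmy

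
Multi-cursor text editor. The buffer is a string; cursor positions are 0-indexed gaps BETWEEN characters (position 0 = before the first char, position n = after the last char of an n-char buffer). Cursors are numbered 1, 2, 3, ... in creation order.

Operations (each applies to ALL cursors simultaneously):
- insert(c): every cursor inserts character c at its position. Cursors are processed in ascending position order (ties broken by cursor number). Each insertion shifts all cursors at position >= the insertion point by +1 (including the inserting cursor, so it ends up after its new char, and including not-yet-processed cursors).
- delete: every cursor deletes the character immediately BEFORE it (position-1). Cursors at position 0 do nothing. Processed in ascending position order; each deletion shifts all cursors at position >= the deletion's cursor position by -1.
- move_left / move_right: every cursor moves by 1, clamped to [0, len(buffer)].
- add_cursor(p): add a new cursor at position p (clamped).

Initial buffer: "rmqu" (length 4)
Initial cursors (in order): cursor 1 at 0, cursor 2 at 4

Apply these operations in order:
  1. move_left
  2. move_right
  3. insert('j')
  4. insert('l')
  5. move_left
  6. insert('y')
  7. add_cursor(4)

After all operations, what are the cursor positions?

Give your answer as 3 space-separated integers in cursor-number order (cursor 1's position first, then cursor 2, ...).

After op 1 (move_left): buffer="rmqu" (len 4), cursors c1@0 c2@3, authorship ....
After op 2 (move_right): buffer="rmqu" (len 4), cursors c1@1 c2@4, authorship ....
After op 3 (insert('j')): buffer="rjmquj" (len 6), cursors c1@2 c2@6, authorship .1...2
After op 4 (insert('l')): buffer="rjlmqujl" (len 8), cursors c1@3 c2@8, authorship .11...22
After op 5 (move_left): buffer="rjlmqujl" (len 8), cursors c1@2 c2@7, authorship .11...22
After op 6 (insert('y')): buffer="rjylmqujyl" (len 10), cursors c1@3 c2@9, authorship .111...222
After op 7 (add_cursor(4)): buffer="rjylmqujyl" (len 10), cursors c1@3 c3@4 c2@9, authorship .111...222

Answer: 3 9 4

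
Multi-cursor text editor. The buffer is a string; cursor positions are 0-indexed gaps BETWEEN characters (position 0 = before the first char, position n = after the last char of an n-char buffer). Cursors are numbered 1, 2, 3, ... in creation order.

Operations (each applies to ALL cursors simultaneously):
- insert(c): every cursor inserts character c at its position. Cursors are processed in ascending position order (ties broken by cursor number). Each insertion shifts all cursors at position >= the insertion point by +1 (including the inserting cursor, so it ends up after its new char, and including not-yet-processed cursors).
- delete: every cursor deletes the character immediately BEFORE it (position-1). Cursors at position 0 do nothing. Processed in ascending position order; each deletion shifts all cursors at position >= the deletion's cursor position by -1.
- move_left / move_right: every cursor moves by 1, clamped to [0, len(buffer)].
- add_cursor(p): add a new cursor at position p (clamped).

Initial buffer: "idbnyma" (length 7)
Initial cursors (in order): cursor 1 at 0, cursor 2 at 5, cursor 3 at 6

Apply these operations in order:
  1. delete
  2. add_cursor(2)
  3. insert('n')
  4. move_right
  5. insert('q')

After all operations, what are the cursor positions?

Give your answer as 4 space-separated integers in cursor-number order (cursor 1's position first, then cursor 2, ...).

After op 1 (delete): buffer="idbna" (len 5), cursors c1@0 c2@4 c3@4, authorship .....
After op 2 (add_cursor(2)): buffer="idbna" (len 5), cursors c1@0 c4@2 c2@4 c3@4, authorship .....
After op 3 (insert('n')): buffer="nidnbnnna" (len 9), cursors c1@1 c4@4 c2@8 c3@8, authorship 1..4..23.
After op 4 (move_right): buffer="nidnbnnna" (len 9), cursors c1@2 c4@5 c2@9 c3@9, authorship 1..4..23.
After op 5 (insert('q')): buffer="niqdnbqnnnaqq" (len 13), cursors c1@3 c4@7 c2@13 c3@13, authorship 1.1.4.4.23.23

Answer: 3 13 13 7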